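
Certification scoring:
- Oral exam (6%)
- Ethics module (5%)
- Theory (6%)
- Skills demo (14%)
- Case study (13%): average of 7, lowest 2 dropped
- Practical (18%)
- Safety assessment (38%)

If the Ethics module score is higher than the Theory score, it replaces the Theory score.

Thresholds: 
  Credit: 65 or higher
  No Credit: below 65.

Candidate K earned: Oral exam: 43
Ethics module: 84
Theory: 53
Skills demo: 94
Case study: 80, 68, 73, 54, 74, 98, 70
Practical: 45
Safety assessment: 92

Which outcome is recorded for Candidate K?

Credit

Case study: drop 54, 68 → average of remaining 5 = 395/5 = 79
Ethics module (84) > Theory (53), so Theory counts as 84.
Weighted total:
  Oral exam 43 × 0.06 = 2.58
  Ethics module 84 × 0.05 = 4.2
  Theory 84 × 0.06 = 5.04
  Skills demo 94 × 0.14 = 13.16
  Case study 79 × 0.13 = 10.27
  Practical 45 × 0.18 = 8.1
  Safety assessment 92 × 0.38 = 34.96
Sum = 78.31
78.31 ≥ 65 → Credit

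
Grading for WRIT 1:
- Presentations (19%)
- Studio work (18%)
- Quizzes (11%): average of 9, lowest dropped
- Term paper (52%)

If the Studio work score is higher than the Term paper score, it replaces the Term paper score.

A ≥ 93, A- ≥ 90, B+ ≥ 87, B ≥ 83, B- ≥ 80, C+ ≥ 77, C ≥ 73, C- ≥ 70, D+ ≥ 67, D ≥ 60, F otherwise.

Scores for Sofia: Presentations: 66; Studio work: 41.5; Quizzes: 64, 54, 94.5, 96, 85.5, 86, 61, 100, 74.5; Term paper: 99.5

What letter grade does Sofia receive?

B-

Quizzes: drop 54 → average of remaining 8 = 661.5/8 = 82.6875
Studio work (41.5) ≤ Term paper (99.5), so Term paper stays at 99.5.
Weighted total:
  Presentations 66 × 0.19 = 12.54
  Studio work 41.5 × 0.18 = 7.47
  Quizzes 82.6875 × 0.11 = 9.095625
  Term paper 99.5 × 0.52 = 51.74
Sum = 80.845625
80.845625 is ≥ 80 and < 83 → B-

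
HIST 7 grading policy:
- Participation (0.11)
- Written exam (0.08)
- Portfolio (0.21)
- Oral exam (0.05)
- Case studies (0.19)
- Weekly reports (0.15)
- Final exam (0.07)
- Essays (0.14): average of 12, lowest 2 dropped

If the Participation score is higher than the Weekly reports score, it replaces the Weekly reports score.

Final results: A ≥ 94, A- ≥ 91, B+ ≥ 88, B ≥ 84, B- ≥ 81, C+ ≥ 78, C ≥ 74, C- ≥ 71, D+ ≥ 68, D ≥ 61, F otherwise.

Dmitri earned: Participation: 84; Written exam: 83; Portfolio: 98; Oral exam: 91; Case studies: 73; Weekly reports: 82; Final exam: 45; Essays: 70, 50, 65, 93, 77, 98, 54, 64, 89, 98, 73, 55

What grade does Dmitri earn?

B-

Essays: drop 50, 54 → average of remaining 10 = 782/10 = 78.2
Participation (84) > Weekly reports (82), so Weekly reports counts as 84.
Weighted total:
  Participation 84 × 0.11 = 9.24
  Written exam 83 × 0.08 = 6.64
  Portfolio 98 × 0.21 = 20.58
  Oral exam 91 × 0.05 = 4.55
  Case studies 73 × 0.19 = 13.87
  Weekly reports 84 × 0.15 = 12.6
  Final exam 45 × 0.07 = 3.15
  Essays 78.2 × 0.14 = 10.948
Sum = 81.578
81.578 is ≥ 81 and < 84 → B-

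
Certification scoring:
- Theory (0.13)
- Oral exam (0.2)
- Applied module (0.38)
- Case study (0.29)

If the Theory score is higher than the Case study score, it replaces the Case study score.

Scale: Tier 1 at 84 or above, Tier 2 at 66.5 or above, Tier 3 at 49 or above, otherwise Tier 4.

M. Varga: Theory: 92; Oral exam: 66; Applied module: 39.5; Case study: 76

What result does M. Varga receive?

Theory (92) > Case study (76), so Case study counts as 92.
Weighted total:
  Theory 92 × 0.13 = 11.96
  Oral exam 66 × 0.2 = 13.2
  Applied module 39.5 × 0.38 = 15.01
  Case study 92 × 0.29 = 26.68
Sum = 66.85
66.85 is ≥ 66.5 and < 84 → Tier 2

Tier 2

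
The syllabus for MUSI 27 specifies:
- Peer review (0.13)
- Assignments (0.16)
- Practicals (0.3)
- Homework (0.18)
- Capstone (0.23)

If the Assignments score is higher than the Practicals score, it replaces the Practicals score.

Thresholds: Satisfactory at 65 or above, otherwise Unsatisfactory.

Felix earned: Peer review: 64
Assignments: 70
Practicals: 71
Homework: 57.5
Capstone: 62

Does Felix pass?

Assignments (70) ≤ Practicals (71), so Practicals stays at 71.
Weighted total:
  Peer review 64 × 0.13 = 8.32
  Assignments 70 × 0.16 = 11.2
  Practicals 71 × 0.3 = 21.3
  Homework 57.5 × 0.18 = 10.35
  Capstone 62 × 0.23 = 14.26
Sum = 65.43
65.43 ≥ 65 → Satisfactory

Satisfactory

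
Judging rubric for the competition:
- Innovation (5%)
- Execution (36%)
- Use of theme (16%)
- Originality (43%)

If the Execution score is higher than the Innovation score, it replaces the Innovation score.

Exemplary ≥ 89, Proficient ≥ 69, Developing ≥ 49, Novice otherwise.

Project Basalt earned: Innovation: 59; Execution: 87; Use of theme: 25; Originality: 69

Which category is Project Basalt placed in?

Execution (87) > Innovation (59), so Innovation counts as 87.
Weighted total:
  Innovation 87 × 0.05 = 4.35
  Execution 87 × 0.36 = 31.32
  Use of theme 25 × 0.16 = 4
  Originality 69 × 0.43 = 29.67
Sum = 69.34
69.34 is ≥ 69 and < 89 → Proficient

Proficient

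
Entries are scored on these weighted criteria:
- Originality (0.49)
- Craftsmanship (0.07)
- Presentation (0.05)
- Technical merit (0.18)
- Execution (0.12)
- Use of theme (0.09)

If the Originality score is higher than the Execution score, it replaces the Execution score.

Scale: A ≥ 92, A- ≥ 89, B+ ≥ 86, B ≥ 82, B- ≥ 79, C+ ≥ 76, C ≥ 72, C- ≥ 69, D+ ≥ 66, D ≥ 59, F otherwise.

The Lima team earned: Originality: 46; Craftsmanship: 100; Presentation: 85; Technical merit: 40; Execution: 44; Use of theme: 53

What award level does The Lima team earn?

F

Originality (46) > Execution (44), so Execution counts as 46.
Weighted total:
  Originality 46 × 0.49 = 22.54
  Craftsmanship 100 × 0.07 = 7
  Presentation 85 × 0.05 = 4.25
  Technical merit 40 × 0.18 = 7.2
  Execution 46 × 0.12 = 5.52
  Use of theme 53 × 0.09 = 4.77
Sum = 51.28
51.28 < 59 → F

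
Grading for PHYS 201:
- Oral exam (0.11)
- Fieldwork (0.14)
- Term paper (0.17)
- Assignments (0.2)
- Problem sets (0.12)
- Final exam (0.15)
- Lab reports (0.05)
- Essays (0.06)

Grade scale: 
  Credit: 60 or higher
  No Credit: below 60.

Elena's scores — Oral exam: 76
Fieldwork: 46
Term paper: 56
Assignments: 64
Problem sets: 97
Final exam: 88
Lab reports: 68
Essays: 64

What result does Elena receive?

Weighted total:
  Oral exam 76 × 0.11 = 8.36
  Fieldwork 46 × 0.14 = 6.44
  Term paper 56 × 0.17 = 9.52
  Assignments 64 × 0.2 = 12.8
  Problem sets 97 × 0.12 = 11.64
  Final exam 88 × 0.15 = 13.2
  Lab reports 68 × 0.05 = 3.4
  Essays 64 × 0.06 = 3.84
Sum = 69.2
69.2 ≥ 60 → Credit

Credit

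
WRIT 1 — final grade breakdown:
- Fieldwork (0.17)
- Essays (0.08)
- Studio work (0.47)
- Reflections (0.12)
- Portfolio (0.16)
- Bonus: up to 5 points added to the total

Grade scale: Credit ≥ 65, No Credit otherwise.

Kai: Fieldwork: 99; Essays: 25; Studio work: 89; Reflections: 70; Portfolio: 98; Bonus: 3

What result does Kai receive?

Weighted total:
  Fieldwork 99 × 0.17 = 16.83
  Essays 25 × 0.08 = 2
  Studio work 89 × 0.47 = 41.83
  Reflections 70 × 0.12 = 8.4
  Portfolio 98 × 0.16 = 15.68
Sum = 84.74
Bonus: 84.74 + 3 = 87.74
87.74 ≥ 65 → Credit

Credit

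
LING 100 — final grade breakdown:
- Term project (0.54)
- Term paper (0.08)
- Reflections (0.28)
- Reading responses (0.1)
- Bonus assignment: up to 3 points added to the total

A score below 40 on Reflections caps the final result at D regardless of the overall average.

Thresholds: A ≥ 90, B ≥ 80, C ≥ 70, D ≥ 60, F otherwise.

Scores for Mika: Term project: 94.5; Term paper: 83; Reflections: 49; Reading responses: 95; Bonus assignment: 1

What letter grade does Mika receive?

B

Reflections score 49 ≥ 40: minimum met.
Weighted total:
  Term project 94.5 × 0.54 = 51.03
  Term paper 83 × 0.08 = 6.64
  Reflections 49 × 0.28 = 13.72
  Reading responses 95 × 0.1 = 9.5
Sum = 80.89
Bonus assignment: 80.89 + 1 = 81.89
81.89 is ≥ 80 and < 90 → B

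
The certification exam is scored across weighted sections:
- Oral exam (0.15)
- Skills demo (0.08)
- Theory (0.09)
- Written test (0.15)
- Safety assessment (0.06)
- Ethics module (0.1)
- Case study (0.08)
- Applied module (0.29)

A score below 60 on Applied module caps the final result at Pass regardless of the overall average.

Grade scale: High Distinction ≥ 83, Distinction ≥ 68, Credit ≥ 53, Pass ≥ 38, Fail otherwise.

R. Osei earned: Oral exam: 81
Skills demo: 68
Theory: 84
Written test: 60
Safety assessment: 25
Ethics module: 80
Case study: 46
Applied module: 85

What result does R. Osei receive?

Applied module score 85 ≥ 60: minimum met.
Weighted total:
  Oral exam 81 × 0.15 = 12.15
  Skills demo 68 × 0.08 = 5.44
  Theory 84 × 0.09 = 7.56
  Written test 60 × 0.15 = 9
  Safety assessment 25 × 0.06 = 1.5
  Ethics module 80 × 0.1 = 8
  Case study 46 × 0.08 = 3.68
  Applied module 85 × 0.29 = 24.65
Sum = 71.98
71.98 is ≥ 68 and < 83 → Distinction

Distinction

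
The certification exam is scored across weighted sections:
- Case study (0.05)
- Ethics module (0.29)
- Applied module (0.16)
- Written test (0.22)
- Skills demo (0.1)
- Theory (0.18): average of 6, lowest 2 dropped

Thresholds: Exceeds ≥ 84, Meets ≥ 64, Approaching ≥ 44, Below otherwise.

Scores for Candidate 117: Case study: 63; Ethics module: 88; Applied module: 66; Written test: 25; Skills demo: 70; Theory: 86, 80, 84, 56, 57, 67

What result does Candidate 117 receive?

Theory: drop 56, 57 → average of remaining 4 = 317/4 = 79.25
Weighted total:
  Case study 63 × 0.05 = 3.15
  Ethics module 88 × 0.29 = 25.52
  Applied module 66 × 0.16 = 10.56
  Written test 25 × 0.22 = 5.5
  Skills demo 70 × 0.1 = 7
  Theory 79.25 × 0.18 = 14.265
Sum = 65.995
65.995 is ≥ 64 and < 84 → Meets

Meets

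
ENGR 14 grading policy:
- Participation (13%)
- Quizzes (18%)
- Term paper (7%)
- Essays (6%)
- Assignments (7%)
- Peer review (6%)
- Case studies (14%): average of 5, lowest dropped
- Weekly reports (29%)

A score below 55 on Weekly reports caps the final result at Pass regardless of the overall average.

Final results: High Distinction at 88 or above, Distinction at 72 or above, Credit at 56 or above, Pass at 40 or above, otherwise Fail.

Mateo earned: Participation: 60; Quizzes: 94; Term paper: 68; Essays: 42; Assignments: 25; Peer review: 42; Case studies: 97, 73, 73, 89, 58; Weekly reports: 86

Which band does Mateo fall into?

Distinction

Case studies: drop 58 → average of remaining 4 = 332/4 = 83
Weekly reports score 86 ≥ 55: minimum met.
Weighted total:
  Participation 60 × 0.13 = 7.8
  Quizzes 94 × 0.18 = 16.92
  Term paper 68 × 0.07 = 4.76
  Essays 42 × 0.06 = 2.52
  Assignments 25 × 0.07 = 1.75
  Peer review 42 × 0.06 = 2.52
  Case studies 83 × 0.14 = 11.62
  Weekly reports 86 × 0.29 = 24.94
Sum = 72.83
72.83 is ≥ 72 and < 88 → Distinction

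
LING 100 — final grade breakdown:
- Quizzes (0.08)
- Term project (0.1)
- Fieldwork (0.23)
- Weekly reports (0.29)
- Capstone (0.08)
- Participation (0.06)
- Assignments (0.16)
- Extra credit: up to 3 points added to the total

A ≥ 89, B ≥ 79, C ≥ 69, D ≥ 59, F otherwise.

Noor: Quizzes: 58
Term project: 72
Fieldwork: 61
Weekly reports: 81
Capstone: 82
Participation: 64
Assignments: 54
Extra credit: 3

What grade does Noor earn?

Weighted total:
  Quizzes 58 × 0.08 = 4.64
  Term project 72 × 0.1 = 7.2
  Fieldwork 61 × 0.23 = 14.03
  Weekly reports 81 × 0.29 = 23.49
  Capstone 82 × 0.08 = 6.56
  Participation 64 × 0.06 = 3.84
  Assignments 54 × 0.16 = 8.64
Sum = 68.4
Extra credit: 68.4 + 3 = 71.4
71.4 is ≥ 69 and < 79 → C

C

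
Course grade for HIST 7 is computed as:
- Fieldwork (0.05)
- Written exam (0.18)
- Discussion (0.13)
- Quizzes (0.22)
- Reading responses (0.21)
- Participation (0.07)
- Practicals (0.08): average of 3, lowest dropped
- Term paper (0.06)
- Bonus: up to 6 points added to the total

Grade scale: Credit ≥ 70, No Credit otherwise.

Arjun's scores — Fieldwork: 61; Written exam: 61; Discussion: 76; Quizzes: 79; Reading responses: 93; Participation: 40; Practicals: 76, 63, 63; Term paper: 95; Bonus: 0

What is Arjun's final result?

Credit

Practicals: drop 63 → average of remaining 2 = 139/2 = 69.5
Weighted total:
  Fieldwork 61 × 0.05 = 3.05
  Written exam 61 × 0.18 = 10.98
  Discussion 76 × 0.13 = 9.88
  Quizzes 79 × 0.22 = 17.38
  Reading responses 93 × 0.21 = 19.53
  Participation 40 × 0.07 = 2.8
  Practicals 69.5 × 0.08 = 5.56
  Term paper 95 × 0.06 = 5.7
Sum = 74.88
Bonus: 74.88 + 0 = 74.88
74.88 ≥ 70 → Credit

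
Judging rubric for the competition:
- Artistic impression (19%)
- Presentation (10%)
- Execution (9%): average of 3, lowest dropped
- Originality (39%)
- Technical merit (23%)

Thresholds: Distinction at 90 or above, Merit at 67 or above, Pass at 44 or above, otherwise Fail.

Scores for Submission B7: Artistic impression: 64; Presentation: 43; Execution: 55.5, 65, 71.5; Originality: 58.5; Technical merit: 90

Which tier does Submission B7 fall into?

Pass

Execution: drop 55.5 → average of remaining 2 = 136.5/2 = 68.25
Weighted total:
  Artistic impression 64 × 0.19 = 12.16
  Presentation 43 × 0.1 = 4.3
  Execution 68.25 × 0.09 = 6.1425
  Originality 58.5 × 0.39 = 22.815
  Technical merit 90 × 0.23 = 20.7
Sum = 66.1175
66.1175 is ≥ 44 and < 67 → Pass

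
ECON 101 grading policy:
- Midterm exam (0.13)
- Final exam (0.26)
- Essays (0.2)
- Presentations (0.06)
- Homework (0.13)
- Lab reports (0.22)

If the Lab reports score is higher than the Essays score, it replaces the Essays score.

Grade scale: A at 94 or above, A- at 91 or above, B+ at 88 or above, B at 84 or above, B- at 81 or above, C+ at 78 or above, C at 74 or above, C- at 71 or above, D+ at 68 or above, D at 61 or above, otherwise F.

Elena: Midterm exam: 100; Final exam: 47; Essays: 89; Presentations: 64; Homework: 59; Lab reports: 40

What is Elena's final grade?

Lab reports (40) ≤ Essays (89), so Essays stays at 89.
Weighted total:
  Midterm exam 100 × 0.13 = 13
  Final exam 47 × 0.26 = 12.22
  Essays 89 × 0.2 = 17.8
  Presentations 64 × 0.06 = 3.84
  Homework 59 × 0.13 = 7.67
  Lab reports 40 × 0.22 = 8.8
Sum = 63.33
63.33 is ≥ 61 and < 68 → D

D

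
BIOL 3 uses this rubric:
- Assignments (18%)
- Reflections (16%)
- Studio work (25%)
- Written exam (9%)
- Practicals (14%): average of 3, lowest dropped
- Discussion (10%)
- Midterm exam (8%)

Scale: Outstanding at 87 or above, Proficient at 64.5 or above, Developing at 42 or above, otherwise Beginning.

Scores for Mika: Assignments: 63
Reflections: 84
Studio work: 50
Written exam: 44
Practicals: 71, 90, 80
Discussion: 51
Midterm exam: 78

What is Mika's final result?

Developing

Practicals: drop 71 → average of remaining 2 = 170/2 = 85
Weighted total:
  Assignments 63 × 0.18 = 11.34
  Reflections 84 × 0.16 = 13.44
  Studio work 50 × 0.25 = 12.5
  Written exam 44 × 0.09 = 3.96
  Practicals 85 × 0.14 = 11.9
  Discussion 51 × 0.1 = 5.1
  Midterm exam 78 × 0.08 = 6.24
Sum = 64.48
64.48 is ≥ 42 and < 64.5 → Developing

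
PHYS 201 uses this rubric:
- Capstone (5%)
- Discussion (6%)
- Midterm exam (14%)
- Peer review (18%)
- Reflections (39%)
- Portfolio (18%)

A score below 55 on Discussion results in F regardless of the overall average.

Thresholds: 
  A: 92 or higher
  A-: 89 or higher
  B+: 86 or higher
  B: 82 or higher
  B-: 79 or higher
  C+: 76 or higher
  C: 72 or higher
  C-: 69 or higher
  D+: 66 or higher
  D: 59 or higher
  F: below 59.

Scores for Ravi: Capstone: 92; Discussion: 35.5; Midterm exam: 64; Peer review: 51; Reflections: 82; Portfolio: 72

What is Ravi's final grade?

Discussion score 35.5 < 55: minimum not met.
Weighted total:
  Capstone 92 × 0.05 = 4.6
  Discussion 35.5 × 0.06 = 2.13
  Midterm exam 64 × 0.14 = 8.96
  Peer review 51 × 0.18 = 9.18
  Reflections 82 × 0.39 = 31.98
  Portfolio 72 × 0.18 = 12.96
Sum = 69.81
Because the Discussion minimum was not met, the result is F.

F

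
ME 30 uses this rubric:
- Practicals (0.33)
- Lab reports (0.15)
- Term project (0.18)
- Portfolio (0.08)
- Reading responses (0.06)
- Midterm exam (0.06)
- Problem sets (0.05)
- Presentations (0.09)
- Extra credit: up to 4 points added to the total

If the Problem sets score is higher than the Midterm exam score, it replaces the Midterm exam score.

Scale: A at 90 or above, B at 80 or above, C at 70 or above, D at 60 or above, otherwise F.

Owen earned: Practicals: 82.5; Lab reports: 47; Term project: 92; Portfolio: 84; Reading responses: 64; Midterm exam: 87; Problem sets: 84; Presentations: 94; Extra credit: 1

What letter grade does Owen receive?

B

Problem sets (84) ≤ Midterm exam (87), so Midterm exam stays at 87.
Weighted total:
  Practicals 82.5 × 0.33 = 27.225
  Lab reports 47 × 0.15 = 7.05
  Term project 92 × 0.18 = 16.56
  Portfolio 84 × 0.08 = 6.72
  Reading responses 64 × 0.06 = 3.84
  Midterm exam 87 × 0.06 = 5.22
  Problem sets 84 × 0.05 = 4.2
  Presentations 94 × 0.09 = 8.46
Sum = 79.275
Extra credit: 79.275 + 1 = 80.275
80.275 is ≥ 80 and < 90 → B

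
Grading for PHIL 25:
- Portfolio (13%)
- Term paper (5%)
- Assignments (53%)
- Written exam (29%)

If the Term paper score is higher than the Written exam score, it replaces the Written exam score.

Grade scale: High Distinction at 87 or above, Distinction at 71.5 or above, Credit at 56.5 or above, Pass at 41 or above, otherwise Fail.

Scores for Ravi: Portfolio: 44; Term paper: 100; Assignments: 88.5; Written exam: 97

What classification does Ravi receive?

Distinction

Term paper (100) > Written exam (97), so Written exam counts as 100.
Weighted total:
  Portfolio 44 × 0.13 = 5.72
  Term paper 100 × 0.05 = 5
  Assignments 88.5 × 0.53 = 46.905
  Written exam 100 × 0.29 = 29
Sum = 86.625
86.625 is ≥ 71.5 and < 87 → Distinction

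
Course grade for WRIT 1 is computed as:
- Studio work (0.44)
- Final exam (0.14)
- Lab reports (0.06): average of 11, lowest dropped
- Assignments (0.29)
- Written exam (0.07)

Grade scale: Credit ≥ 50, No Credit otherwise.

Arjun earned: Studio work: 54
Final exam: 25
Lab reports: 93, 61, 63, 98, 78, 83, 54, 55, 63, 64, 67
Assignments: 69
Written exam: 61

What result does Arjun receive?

Credit

Lab reports: drop 54 → average of remaining 10 = 725/10 = 72.5
Weighted total:
  Studio work 54 × 0.44 = 23.76
  Final exam 25 × 0.14 = 3.5
  Lab reports 72.5 × 0.06 = 4.35
  Assignments 69 × 0.29 = 20.01
  Written exam 61 × 0.07 = 4.27
Sum = 55.89
55.89 ≥ 50 → Credit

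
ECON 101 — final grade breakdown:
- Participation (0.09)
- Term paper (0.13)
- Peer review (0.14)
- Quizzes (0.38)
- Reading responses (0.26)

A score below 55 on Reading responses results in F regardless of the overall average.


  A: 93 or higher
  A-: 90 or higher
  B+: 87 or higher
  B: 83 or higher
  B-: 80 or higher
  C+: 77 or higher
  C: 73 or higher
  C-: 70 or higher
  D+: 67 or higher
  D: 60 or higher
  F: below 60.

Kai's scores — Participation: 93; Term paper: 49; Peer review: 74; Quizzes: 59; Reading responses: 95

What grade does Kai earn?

C-

Reading responses score 95 ≥ 55: minimum met.
Weighted total:
  Participation 93 × 0.09 = 8.37
  Term paper 49 × 0.13 = 6.37
  Peer review 74 × 0.14 = 10.36
  Quizzes 59 × 0.38 = 22.42
  Reading responses 95 × 0.26 = 24.7
Sum = 72.22
72.22 is ≥ 70 and < 73 → C-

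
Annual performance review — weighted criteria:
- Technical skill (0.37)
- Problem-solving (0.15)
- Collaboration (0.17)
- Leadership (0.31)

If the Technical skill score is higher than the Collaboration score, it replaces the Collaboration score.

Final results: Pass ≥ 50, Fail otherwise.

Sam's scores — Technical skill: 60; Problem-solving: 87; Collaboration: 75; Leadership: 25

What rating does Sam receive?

Technical skill (60) ≤ Collaboration (75), so Collaboration stays at 75.
Weighted total:
  Technical skill 60 × 0.37 = 22.2
  Problem-solving 87 × 0.15 = 13.05
  Collaboration 75 × 0.17 = 12.75
  Leadership 25 × 0.31 = 7.75
Sum = 55.75
55.75 ≥ 50 → Pass

Pass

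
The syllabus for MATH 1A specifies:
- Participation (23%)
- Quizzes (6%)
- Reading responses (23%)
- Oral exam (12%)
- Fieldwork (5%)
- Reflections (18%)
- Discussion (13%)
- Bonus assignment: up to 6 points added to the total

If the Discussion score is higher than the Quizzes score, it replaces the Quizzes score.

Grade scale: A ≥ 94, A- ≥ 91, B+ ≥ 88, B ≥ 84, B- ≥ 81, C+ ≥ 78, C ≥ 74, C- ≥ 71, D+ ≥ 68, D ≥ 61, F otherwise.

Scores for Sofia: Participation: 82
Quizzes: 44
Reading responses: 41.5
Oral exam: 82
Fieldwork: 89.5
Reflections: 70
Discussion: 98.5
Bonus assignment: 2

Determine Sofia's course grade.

C

Discussion (98.5) > Quizzes (44), so Quizzes counts as 98.5.
Weighted total:
  Participation 82 × 0.23 = 18.86
  Quizzes 98.5 × 0.06 = 5.91
  Reading responses 41.5 × 0.23 = 9.545
  Oral exam 82 × 0.12 = 9.84
  Fieldwork 89.5 × 0.05 = 4.475
  Reflections 70 × 0.18 = 12.6
  Discussion 98.5 × 0.13 = 12.805
Sum = 74.035
Bonus assignment: 74.035 + 2 = 76.035
76.035 is ≥ 74 and < 78 → C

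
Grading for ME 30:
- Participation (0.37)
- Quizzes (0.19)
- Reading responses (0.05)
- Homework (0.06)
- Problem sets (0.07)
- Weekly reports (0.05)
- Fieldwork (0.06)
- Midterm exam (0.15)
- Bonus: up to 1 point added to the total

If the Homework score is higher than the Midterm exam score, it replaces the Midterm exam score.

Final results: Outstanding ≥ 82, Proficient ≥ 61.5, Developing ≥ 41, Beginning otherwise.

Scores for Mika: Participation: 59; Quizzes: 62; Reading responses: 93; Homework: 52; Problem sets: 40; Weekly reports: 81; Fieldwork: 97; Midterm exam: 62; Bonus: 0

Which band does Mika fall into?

Homework (52) ≤ Midterm exam (62), so Midterm exam stays at 62.
Weighted total:
  Participation 59 × 0.37 = 21.83
  Quizzes 62 × 0.19 = 11.78
  Reading responses 93 × 0.05 = 4.65
  Homework 52 × 0.06 = 3.12
  Problem sets 40 × 0.07 = 2.8
  Weekly reports 81 × 0.05 = 4.05
  Fieldwork 97 × 0.06 = 5.82
  Midterm exam 62 × 0.15 = 9.3
Sum = 63.35
Bonus: 63.35 + 0 = 63.35
63.35 is ≥ 61.5 and < 82 → Proficient

Proficient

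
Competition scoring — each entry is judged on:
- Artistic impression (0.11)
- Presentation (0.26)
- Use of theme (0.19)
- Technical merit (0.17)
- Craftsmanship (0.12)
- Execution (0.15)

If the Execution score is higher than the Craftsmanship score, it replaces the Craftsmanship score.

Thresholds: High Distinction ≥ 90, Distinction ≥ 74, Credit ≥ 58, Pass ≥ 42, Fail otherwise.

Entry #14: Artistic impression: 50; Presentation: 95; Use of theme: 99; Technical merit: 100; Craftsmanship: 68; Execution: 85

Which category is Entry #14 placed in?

Distinction

Execution (85) > Craftsmanship (68), so Craftsmanship counts as 85.
Weighted total:
  Artistic impression 50 × 0.11 = 5.5
  Presentation 95 × 0.26 = 24.7
  Use of theme 99 × 0.19 = 18.81
  Technical merit 100 × 0.17 = 17
  Craftsmanship 85 × 0.12 = 10.2
  Execution 85 × 0.15 = 12.75
Sum = 88.96
88.96 is ≥ 74 and < 90 → Distinction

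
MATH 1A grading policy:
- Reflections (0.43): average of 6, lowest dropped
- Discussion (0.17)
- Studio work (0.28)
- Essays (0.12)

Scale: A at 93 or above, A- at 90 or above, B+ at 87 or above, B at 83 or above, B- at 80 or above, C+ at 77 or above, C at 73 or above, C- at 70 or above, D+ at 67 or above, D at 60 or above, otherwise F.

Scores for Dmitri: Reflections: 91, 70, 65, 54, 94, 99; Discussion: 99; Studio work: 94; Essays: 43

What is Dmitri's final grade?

Reflections: drop 54 → average of remaining 5 = 419/5 = 83.8
Weighted total:
  Reflections 83.8 × 0.43 = 36.034
  Discussion 99 × 0.17 = 16.83
  Studio work 94 × 0.28 = 26.32
  Essays 43 × 0.12 = 5.16
Sum = 84.344
84.344 is ≥ 83 and < 87 → B

B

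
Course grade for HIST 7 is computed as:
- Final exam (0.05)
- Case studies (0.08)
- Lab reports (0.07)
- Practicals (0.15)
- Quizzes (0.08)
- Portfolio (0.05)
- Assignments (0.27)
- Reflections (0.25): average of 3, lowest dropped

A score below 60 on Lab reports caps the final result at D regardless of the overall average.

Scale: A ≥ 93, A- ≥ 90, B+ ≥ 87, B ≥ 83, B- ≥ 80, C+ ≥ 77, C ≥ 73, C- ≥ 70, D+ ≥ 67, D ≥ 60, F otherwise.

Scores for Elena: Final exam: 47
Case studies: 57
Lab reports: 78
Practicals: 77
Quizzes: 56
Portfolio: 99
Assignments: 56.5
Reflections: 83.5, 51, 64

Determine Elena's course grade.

D+

Reflections: drop 51 → average of remaining 2 = 147.5/2 = 73.75
Lab reports score 78 ≥ 60: minimum met.
Weighted total:
  Final exam 47 × 0.05 = 2.35
  Case studies 57 × 0.08 = 4.56
  Lab reports 78 × 0.07 = 5.46
  Practicals 77 × 0.15 = 11.55
  Quizzes 56 × 0.08 = 4.48
  Portfolio 99 × 0.05 = 4.95
  Assignments 56.5 × 0.27 = 15.255
  Reflections 73.75 × 0.25 = 18.4375
Sum = 67.0425
67.0425 is ≥ 67 and < 70 → D+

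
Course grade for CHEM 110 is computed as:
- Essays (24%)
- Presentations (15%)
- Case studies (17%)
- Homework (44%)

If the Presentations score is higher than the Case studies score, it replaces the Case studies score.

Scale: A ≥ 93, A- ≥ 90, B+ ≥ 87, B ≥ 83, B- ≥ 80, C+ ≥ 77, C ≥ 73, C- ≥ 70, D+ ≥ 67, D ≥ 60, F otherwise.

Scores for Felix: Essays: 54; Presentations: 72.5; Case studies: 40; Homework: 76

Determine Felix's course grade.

D+

Presentations (72.5) > Case studies (40), so Case studies counts as 72.5.
Weighted total:
  Essays 54 × 0.24 = 12.96
  Presentations 72.5 × 0.15 = 10.875
  Case studies 72.5 × 0.17 = 12.325
  Homework 76 × 0.44 = 33.44
Sum = 69.6
69.6 is ≥ 67 and < 70 → D+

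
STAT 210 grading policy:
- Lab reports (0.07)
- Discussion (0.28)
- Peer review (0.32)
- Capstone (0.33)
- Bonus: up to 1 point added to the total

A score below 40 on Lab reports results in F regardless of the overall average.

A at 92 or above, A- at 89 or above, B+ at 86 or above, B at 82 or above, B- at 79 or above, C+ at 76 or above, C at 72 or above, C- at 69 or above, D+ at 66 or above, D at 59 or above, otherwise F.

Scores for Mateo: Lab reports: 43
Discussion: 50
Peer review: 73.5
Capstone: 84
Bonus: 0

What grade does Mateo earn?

Lab reports score 43 ≥ 40: minimum met.
Weighted total:
  Lab reports 43 × 0.07 = 3.01
  Discussion 50 × 0.28 = 14
  Peer review 73.5 × 0.32 = 23.52
  Capstone 84 × 0.33 = 27.72
Sum = 68.25
Bonus: 68.25 + 0 = 68.25
68.25 is ≥ 66 and < 69 → D+

D+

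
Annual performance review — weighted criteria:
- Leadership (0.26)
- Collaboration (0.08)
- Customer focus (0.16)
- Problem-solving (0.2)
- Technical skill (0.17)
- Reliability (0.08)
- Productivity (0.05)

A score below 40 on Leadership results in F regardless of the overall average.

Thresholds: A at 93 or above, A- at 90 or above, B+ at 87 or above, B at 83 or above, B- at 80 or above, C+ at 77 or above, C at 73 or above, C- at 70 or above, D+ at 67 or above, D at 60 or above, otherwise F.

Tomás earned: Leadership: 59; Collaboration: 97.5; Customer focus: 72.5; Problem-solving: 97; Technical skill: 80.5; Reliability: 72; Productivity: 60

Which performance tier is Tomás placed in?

C

Leadership score 59 ≥ 40: minimum met.
Weighted total:
  Leadership 59 × 0.26 = 15.34
  Collaboration 97.5 × 0.08 = 7.8
  Customer focus 72.5 × 0.16 = 11.6
  Problem-solving 97 × 0.2 = 19.4
  Technical skill 80.5 × 0.17 = 13.685
  Reliability 72 × 0.08 = 5.76
  Productivity 60 × 0.05 = 3
Sum = 76.585
76.585 is ≥ 73 and < 77 → C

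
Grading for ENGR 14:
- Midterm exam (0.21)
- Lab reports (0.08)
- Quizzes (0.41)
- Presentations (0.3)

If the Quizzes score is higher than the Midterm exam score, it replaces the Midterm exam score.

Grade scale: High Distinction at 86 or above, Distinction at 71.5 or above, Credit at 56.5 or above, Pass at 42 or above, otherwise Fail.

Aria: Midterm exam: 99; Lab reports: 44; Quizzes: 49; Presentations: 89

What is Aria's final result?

Quizzes (49) ≤ Midterm exam (99), so Midterm exam stays at 99.
Weighted total:
  Midterm exam 99 × 0.21 = 20.79
  Lab reports 44 × 0.08 = 3.52
  Quizzes 49 × 0.41 = 20.09
  Presentations 89 × 0.3 = 26.7
Sum = 71.1
71.1 is ≥ 56.5 and < 71.5 → Credit

Credit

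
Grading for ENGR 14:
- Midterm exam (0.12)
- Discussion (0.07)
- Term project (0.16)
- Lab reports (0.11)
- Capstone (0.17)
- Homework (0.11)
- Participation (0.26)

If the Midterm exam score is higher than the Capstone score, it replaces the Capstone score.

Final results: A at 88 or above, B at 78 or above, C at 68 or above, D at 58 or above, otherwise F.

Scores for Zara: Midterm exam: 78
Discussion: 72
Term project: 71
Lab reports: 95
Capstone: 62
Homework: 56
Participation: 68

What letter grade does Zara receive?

Midterm exam (78) > Capstone (62), so Capstone counts as 78.
Weighted total:
  Midterm exam 78 × 0.12 = 9.36
  Discussion 72 × 0.07 = 5.04
  Term project 71 × 0.16 = 11.36
  Lab reports 95 × 0.11 = 10.45
  Capstone 78 × 0.17 = 13.26
  Homework 56 × 0.11 = 6.16
  Participation 68 × 0.26 = 17.68
Sum = 73.31
73.31 is ≥ 68 and < 78 → C

C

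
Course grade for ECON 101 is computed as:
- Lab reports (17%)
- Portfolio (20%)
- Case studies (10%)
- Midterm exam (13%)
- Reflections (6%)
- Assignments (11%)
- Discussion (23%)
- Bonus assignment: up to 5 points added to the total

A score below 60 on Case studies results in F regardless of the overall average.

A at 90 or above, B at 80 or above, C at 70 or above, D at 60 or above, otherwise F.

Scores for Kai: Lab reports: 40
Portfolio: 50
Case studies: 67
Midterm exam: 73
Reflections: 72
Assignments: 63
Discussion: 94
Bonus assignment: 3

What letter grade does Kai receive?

Case studies score 67 ≥ 60: minimum met.
Weighted total:
  Lab reports 40 × 0.17 = 6.8
  Portfolio 50 × 0.2 = 10
  Case studies 67 × 0.1 = 6.7
  Midterm exam 73 × 0.13 = 9.49
  Reflections 72 × 0.06 = 4.32
  Assignments 63 × 0.11 = 6.93
  Discussion 94 × 0.23 = 21.62
Sum = 65.86
Bonus assignment: 65.86 + 3 = 68.86
68.86 is ≥ 60 and < 70 → D

D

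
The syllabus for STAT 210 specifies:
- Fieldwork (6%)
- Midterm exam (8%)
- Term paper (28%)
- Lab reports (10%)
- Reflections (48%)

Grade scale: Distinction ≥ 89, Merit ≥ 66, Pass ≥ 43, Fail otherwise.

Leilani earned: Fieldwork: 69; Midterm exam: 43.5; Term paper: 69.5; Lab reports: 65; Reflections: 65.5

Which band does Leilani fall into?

Pass

Weighted total:
  Fieldwork 69 × 0.06 = 4.14
  Midterm exam 43.5 × 0.08 = 3.48
  Term paper 69.5 × 0.28 = 19.46
  Lab reports 65 × 0.1 = 6.5
  Reflections 65.5 × 0.48 = 31.44
Sum = 65.02
65.02 is ≥ 43 and < 66 → Pass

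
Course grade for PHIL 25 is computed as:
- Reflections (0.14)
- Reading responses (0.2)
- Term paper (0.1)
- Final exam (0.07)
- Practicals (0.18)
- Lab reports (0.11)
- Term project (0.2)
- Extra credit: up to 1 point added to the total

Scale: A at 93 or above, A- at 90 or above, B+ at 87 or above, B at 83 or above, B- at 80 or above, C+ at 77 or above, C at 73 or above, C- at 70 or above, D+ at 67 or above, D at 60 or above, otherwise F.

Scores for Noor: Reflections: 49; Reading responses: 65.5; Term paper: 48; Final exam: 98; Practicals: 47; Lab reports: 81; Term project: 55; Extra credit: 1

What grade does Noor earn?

D

Weighted total:
  Reflections 49 × 0.14 = 6.86
  Reading responses 65.5 × 0.2 = 13.1
  Term paper 48 × 0.1 = 4.8
  Final exam 98 × 0.07 = 6.86
  Practicals 47 × 0.18 = 8.46
  Lab reports 81 × 0.11 = 8.91
  Term project 55 × 0.2 = 11
Sum = 59.99
Extra credit: 59.99 + 1 = 60.99
60.99 is ≥ 60 and < 67 → D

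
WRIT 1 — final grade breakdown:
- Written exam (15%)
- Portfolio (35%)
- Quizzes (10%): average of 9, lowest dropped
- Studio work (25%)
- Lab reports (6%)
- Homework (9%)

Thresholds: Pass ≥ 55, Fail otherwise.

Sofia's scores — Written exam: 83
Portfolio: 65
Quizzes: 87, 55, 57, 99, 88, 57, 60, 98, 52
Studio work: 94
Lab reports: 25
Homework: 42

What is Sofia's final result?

Quizzes: drop 52 → average of remaining 8 = 601/8 = 75.125
Weighted total:
  Written exam 83 × 0.15 = 12.45
  Portfolio 65 × 0.35 = 22.75
  Quizzes 75.125 × 0.1 = 7.5125
  Studio work 94 × 0.25 = 23.5
  Lab reports 25 × 0.06 = 1.5
  Homework 42 × 0.09 = 3.78
Sum = 71.4925
71.4925 ≥ 55 → Pass

Pass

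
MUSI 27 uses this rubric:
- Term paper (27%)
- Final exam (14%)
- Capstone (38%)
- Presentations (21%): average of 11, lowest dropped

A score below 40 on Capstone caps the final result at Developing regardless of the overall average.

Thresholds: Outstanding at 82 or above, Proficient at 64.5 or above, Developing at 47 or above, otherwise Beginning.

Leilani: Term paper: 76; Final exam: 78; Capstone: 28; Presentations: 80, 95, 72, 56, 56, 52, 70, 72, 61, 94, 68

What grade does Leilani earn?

Developing

Presentations: drop 52 → average of remaining 10 = 724/10 = 72.4
Capstone score 28 < 40: minimum not met.
Weighted total:
  Term paper 76 × 0.27 = 20.52
  Final exam 78 × 0.14 = 10.92
  Capstone 28 × 0.38 = 10.64
  Presentations 72.4 × 0.21 = 15.204
Sum = 57.284
57.284 would be Developing; cap at Developing applies → Developing.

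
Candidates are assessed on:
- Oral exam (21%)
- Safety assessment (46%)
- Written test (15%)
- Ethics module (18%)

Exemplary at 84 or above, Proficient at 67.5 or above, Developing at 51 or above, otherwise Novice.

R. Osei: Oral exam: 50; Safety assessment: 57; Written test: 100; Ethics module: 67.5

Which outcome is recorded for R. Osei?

Developing

Weighted total:
  Oral exam 50 × 0.21 = 10.5
  Safety assessment 57 × 0.46 = 26.22
  Written test 100 × 0.15 = 15
  Ethics module 67.5 × 0.18 = 12.15
Sum = 63.87
63.87 is ≥ 51 and < 67.5 → Developing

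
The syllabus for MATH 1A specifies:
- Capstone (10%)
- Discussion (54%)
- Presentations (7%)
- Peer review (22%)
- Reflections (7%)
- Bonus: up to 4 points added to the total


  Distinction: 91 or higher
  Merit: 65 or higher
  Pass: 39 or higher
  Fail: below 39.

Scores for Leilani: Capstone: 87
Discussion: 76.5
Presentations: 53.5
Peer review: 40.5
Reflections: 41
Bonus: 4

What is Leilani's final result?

Merit

Weighted total:
  Capstone 87 × 0.1 = 8.7
  Discussion 76.5 × 0.54 = 41.31
  Presentations 53.5 × 0.07 = 3.745
  Peer review 40.5 × 0.22 = 8.91
  Reflections 41 × 0.07 = 2.87
Sum = 65.535
Bonus: 65.535 + 4 = 69.535
69.535 is ≥ 65 and < 91 → Merit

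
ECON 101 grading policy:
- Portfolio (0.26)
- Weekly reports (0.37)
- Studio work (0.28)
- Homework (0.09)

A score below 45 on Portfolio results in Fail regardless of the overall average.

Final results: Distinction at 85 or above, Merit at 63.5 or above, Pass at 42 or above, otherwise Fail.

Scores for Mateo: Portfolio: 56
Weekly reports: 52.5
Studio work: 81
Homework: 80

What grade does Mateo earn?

Merit

Portfolio score 56 ≥ 45: minimum met.
Weighted total:
  Portfolio 56 × 0.26 = 14.56
  Weekly reports 52.5 × 0.37 = 19.425
  Studio work 81 × 0.28 = 22.68
  Homework 80 × 0.09 = 7.2
Sum = 63.865
63.865 is ≥ 63.5 and < 85 → Merit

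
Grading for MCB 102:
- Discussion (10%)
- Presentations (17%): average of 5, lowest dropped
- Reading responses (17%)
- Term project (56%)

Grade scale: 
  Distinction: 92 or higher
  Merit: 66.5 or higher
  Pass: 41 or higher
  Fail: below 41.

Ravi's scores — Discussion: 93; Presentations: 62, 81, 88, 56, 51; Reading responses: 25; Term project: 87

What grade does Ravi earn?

Presentations: drop 51 → average of remaining 4 = 287/4 = 71.75
Weighted total:
  Discussion 93 × 0.1 = 9.3
  Presentations 71.75 × 0.17 = 12.1975
  Reading responses 25 × 0.17 = 4.25
  Term project 87 × 0.56 = 48.72
Sum = 74.4675
74.4675 is ≥ 66.5 and < 92 → Merit

Merit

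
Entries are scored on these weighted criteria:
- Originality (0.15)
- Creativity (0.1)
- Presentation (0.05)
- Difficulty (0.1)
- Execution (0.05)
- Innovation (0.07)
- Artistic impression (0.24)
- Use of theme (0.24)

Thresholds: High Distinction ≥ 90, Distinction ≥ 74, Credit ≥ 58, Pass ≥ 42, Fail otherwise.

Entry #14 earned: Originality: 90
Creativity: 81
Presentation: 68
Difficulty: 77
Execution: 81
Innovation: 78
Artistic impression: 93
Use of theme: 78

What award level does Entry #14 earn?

Weighted total:
  Originality 90 × 0.15 = 13.5
  Creativity 81 × 0.1 = 8.1
  Presentation 68 × 0.05 = 3.4
  Difficulty 77 × 0.1 = 7.7
  Execution 81 × 0.05 = 4.05
  Innovation 78 × 0.07 = 5.46
  Artistic impression 93 × 0.24 = 22.32
  Use of theme 78 × 0.24 = 18.72
Sum = 83.25
83.25 is ≥ 74 and < 90 → Distinction

Distinction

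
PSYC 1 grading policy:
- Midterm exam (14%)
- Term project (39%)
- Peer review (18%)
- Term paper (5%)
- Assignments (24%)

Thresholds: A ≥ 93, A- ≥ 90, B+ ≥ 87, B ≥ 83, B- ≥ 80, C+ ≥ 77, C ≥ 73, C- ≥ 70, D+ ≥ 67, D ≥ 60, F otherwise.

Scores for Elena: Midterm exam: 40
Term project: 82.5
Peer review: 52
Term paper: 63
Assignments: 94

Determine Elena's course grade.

Weighted total:
  Midterm exam 40 × 0.14 = 5.6
  Term project 82.5 × 0.39 = 32.175
  Peer review 52 × 0.18 = 9.36
  Term paper 63 × 0.05 = 3.15
  Assignments 94 × 0.24 = 22.56
Sum = 72.845
72.845 is ≥ 70 and < 73 → C-

C-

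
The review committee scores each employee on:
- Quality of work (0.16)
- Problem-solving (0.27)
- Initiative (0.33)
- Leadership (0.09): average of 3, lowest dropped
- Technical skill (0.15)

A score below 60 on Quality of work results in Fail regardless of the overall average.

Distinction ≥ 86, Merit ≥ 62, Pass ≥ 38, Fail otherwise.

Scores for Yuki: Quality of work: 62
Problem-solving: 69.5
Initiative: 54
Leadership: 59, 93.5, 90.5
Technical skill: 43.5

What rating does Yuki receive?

Leadership: drop 59 → average of remaining 2 = 184/2 = 92
Quality of work score 62 ≥ 60: minimum met.
Weighted total:
  Quality of work 62 × 0.16 = 9.92
  Problem-solving 69.5 × 0.27 = 18.765
  Initiative 54 × 0.33 = 17.82
  Leadership 92 × 0.09 = 8.28
  Technical skill 43.5 × 0.15 = 6.525
Sum = 61.31
61.31 is ≥ 38 and < 62 → Pass

Pass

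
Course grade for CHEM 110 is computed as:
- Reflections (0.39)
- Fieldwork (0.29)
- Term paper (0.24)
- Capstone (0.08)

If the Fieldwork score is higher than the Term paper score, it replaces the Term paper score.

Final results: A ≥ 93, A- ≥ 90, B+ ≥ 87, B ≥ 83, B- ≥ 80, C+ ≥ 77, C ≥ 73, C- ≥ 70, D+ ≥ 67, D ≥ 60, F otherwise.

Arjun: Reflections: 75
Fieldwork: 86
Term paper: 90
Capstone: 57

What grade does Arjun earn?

B-

Fieldwork (86) ≤ Term paper (90), so Term paper stays at 90.
Weighted total:
  Reflections 75 × 0.39 = 29.25
  Fieldwork 86 × 0.29 = 24.94
  Term paper 90 × 0.24 = 21.6
  Capstone 57 × 0.08 = 4.56
Sum = 80.35
80.35 is ≥ 80 and < 83 → B-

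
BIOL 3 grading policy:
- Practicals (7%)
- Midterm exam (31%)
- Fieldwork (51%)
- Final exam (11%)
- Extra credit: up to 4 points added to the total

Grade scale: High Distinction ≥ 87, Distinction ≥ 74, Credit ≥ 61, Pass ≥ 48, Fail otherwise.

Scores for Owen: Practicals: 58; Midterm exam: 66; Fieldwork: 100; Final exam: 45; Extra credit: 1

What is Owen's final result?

Weighted total:
  Practicals 58 × 0.07 = 4.06
  Midterm exam 66 × 0.31 = 20.46
  Fieldwork 100 × 0.51 = 51
  Final exam 45 × 0.11 = 4.95
Sum = 80.47
Extra credit: 80.47 + 1 = 81.47
81.47 is ≥ 74 and < 87 → Distinction

Distinction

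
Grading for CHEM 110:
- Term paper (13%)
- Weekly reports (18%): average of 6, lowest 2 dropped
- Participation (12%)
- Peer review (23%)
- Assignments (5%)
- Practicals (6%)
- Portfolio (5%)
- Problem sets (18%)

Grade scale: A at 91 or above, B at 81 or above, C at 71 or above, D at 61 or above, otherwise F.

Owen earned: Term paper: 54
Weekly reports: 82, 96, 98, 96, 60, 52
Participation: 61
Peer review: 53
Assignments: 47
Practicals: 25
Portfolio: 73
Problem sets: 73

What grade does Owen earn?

Weekly reports: drop 52, 60 → average of remaining 4 = 372/4 = 93
Weighted total:
  Term paper 54 × 0.13 = 7.02
  Weekly reports 93 × 0.18 = 16.74
  Participation 61 × 0.12 = 7.32
  Peer review 53 × 0.23 = 12.19
  Assignments 47 × 0.05 = 2.35
  Practicals 25 × 0.06 = 1.5
  Portfolio 73 × 0.05 = 3.65
  Problem sets 73 × 0.18 = 13.14
Sum = 63.91
63.91 is ≥ 61 and < 71 → D

D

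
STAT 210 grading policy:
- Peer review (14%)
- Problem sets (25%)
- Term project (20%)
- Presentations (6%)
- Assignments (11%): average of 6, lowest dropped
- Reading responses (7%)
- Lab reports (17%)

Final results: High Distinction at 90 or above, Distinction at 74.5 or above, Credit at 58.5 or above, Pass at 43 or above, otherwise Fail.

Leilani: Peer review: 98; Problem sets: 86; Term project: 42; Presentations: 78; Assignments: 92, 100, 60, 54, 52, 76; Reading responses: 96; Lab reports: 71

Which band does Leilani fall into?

Assignments: drop 52 → average of remaining 5 = 382/5 = 76.4
Weighted total:
  Peer review 98 × 0.14 = 13.72
  Problem sets 86 × 0.25 = 21.5
  Term project 42 × 0.2 = 8.4
  Presentations 78 × 0.06 = 4.68
  Assignments 76.4 × 0.11 = 8.404
  Reading responses 96 × 0.07 = 6.72
  Lab reports 71 × 0.17 = 12.07
Sum = 75.494
75.494 is ≥ 74.5 and < 90 → Distinction

Distinction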